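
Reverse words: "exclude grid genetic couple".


Original: "exclude grid genetic couple"
Words (1..n): exclude | grid | genetic | couple
Reversed (n..1): couple | genetic | grid | exclude
Result = "couple genetic grid exclude"


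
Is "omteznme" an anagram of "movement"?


Word 1: "movement" → sorted: eemmnotv
Word 2: "omteznme" → sorted: eemmnotz
Same letters? eemmnotv != eemmnotz
Anagram = No


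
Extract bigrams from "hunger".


Word: "hunger" (length 6)
Number of bigrams = 6 - 2 + 1 = 5
  Position 0: "hu"
  Position 1: "un"
  Position 2: "ng"
  Position 3: "ge"
  Position 4: "er"
Bigrams = "hu", "un", "ng", "ge", "er"


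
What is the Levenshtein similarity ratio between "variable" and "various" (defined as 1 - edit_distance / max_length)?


Word 1: "variable" (length 8)
Word 2: "various" (length 7)
One optimal edit sequence:
  1. keep 'v'
  2. keep 'a'
  3. keep 'r'
  4. keep 'i'
  5. delete 'a'  (+1)
  6. substitute 'b' -> 'o'  (+1)
  7. substitute 'l' -> 'u'  (+1)
  8. substitute 'e' -> 's'  (+1)
Edit distance = 4
Max length = max(8, 7) = 8
Similarity = 1 - 4/8
= 0.5000


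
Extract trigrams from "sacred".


Word: "sacred" (length 6)
Number of trigrams = 6 - 3 + 1 = 4
  Position 0: "sac"
  Position 1: "acr"
  Position 2: "cre"
  Position 3: "red"
Trigrams = "sac", "acr", "cre", "red"


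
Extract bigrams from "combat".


Word: "combat" (length 6)
Number of bigrams = 6 - 2 + 1 = 5
  Position 0: "co"
  Position 1: "om"
  Position 2: "mb"
  Position 3: "ba"
  Position 4: "at"
Bigrams = "co", "om", "mb", "ba", "at"


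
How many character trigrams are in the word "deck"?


Word: "deck" (length 4)
Number of 3-grams = length - 3 + 1 = 4 - 3 + 1
= 2


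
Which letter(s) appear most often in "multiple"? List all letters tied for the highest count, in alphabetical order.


Word: "multiple"
Letter counts:
  'e': 1
  'i': 1
  'l': 2
  'm': 1
  'p': 1
  't': 1
  'u': 1
Maximum count = 2
Most frequent = 'l' (2 times each)


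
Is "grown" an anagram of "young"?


Word 1: "young" → sorted: gnouy
Word 2: "grown" → sorted: gnorw
Same letters? gnouy != gnorw
Anagram = No


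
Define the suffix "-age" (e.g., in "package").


Suffix: -age
Example: package (pack + -age)
Meaning = result / collection


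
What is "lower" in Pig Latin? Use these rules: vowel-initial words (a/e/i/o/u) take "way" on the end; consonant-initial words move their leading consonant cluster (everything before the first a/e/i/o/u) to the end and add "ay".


Word: "lower"
Starts with consonant(s) → move to end, add 'ay'
Consonant cluster: "l"
Pig Latin = "owerlay"


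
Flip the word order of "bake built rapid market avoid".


Original: "bake built rapid market avoid"
Words (1..n): bake | built | rapid | market | avoid
Reversed (n..1): avoid | market | rapid | built | bake
Result = "avoid market rapid built bake"


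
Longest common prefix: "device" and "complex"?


Word 1: "device"
Word 2: "complex"
Comparing from start:
  Pos 0: 'd' != 'c' (stop)
LCP = "" (length 0)


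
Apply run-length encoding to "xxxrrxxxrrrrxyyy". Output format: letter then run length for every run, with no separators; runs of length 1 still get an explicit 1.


String: "xxxrrxxxrrrrxyyy"
Scanning for consecutive runs:
  'x' x 3
  'r' x 2
  'x' x 3
  'r' x 4
  'x' x 1
  'y' x 3
RLE = "x3r2x3r4x1y3"


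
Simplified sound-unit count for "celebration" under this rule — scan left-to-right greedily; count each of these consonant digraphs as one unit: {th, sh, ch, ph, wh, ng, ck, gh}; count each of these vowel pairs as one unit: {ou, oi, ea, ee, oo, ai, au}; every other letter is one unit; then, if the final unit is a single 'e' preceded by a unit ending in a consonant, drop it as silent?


Word: "celebration" (11 letters)
Left-to-right scan:
  1. 'c' (letter)
  2. 'e' (letter)
  3. 'l' (letter)
  4. 'e' (letter)
  5. 'b' (letter)
  6. 'r' (letter)
  7. 'a' (letter)
  8. 't' (letter)
  9. 'i' (letter)
  10. 'o' (letter)
  11. 'n' (letter)
Units from scan: 11
Sound units = 11 units


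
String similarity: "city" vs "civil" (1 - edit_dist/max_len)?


Word 1: "city" (length 4)
Word 2: "civil" (length 5)
One optimal edit sequence:
  1. keep 'c'
  2. keep 'i'
  3. insert 'v'  (+1)
  4. substitute 't' -> 'i'  (+1)
  5. substitute 'y' -> 'l'  (+1)
Edit distance = 3
Max length = max(4, 5) = 5
Similarity = 1 - 3/5
= 0.4000


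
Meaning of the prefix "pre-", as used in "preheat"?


Prefix: pre-
Example: preheat = pre- + heat
Meaning = before


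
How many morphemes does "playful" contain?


Word: "playful"
Morphemes: play + -ful
Each morpheme carries meaning
= 2 morphemes


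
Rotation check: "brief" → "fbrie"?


Word: "brief", Candidate: "fbrie"
Method: check if candidate is substring of word+word
"briefbrief" contains "fbrie"? Yes
Is rotation = Yes


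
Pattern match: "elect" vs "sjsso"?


Pattern of "elect": [0, 1, 0, 2, 3]
Pattern of "sjsso": [0, 1, 0, 0, 2]
Patterns do not match
Same pattern = No


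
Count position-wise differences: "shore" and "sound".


Comparing character by character (same length = 5):
  Pos 0: 's' vs 's' =
  Pos 1: 'h' vs 'o' !=
  Pos 2: 'o' vs 'u' !=
  Pos 3: 'r' vs 'n' !=
  Pos 4: 'e' vs 'd' !=
Hamming distance = 4


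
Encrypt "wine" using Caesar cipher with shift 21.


Word: "wine"
Shift: 21
Each letter → (letter + shift) mod 26:
  'w' (22) + 21 = 17 → 'r'
  'i' (8) + 21 = 3 → 'd'
  'n' (13) + 21 = 8 → 'i'
  'e' (4) + 21 = 25 → 'z'
Result = "rdiz"


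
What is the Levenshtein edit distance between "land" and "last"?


Word 1: "land" (length 4)
Word 2: "last" (length 4)
One optimal edit sequence (insert/delete/substitute each cost 1):
  1. keep 'l'
  2. keep 'a'
  3. substitute 'n' -> 's'  (+1)
  4. substitute 'd' -> 't'  (+1)
Total edit operations: 2
Edit distance = 2


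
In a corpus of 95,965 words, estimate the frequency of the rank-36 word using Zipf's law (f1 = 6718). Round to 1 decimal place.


Zipf's law: f(r) = f(1) / r
f(1) = 6718
f(36) = 6718 / 36
= 186.6 occurrences


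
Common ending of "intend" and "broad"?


Word 1: "intend"
Word 2: "broad"
Comparing from end:
  Pos -1: 'd' == 'd'
  Pos -2: 'n' != 'a' (stop)
LCS = "d" (length 1)


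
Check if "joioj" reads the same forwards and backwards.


Word: "joioj"
Reversed: "joioj"
Forward == Backward? joioj == joioj
Palindrome = Yes


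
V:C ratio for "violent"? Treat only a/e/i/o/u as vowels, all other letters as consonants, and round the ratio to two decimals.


Word: "violent"
Vowels (a,e,i,o,u): 3
Consonants: 4
Ratio = 3/4
= 0.75


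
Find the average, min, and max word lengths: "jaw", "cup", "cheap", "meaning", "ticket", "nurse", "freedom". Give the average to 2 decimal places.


Lengths: "jaw"=3, "cup"=3, "cheap"=5, "meaning"=7, "ticket"=6, "nurse"=5, "freedom"=7
Sum = 36, Count = 7
Average = 36/7 = 5.14
= avg=5.14, min=3, max=7


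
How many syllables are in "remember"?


Word: "remember"
Syllable breakdown: re / mem / ber
Counting: 3 parts
= 3 syllables


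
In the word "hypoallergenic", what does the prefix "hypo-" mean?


Prefix: hypo-
Example: hypoallergenic (hypo- + allergenic)
Meaning = under / below normal


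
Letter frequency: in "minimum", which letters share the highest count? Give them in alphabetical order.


Word: "minimum"
Letter counts:
  'i': 2
  'm': 3
  'n': 1
  'u': 1
Maximum count = 3
Most frequent = 'm' (3 times each)


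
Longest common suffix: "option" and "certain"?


Word 1: "option"
Word 2: "certain"
Comparing from end:
  Pos -1: 'n' == 'n'
  Pos -2: 'o' != 'i' (stop)
LCS = "n" (length 1)


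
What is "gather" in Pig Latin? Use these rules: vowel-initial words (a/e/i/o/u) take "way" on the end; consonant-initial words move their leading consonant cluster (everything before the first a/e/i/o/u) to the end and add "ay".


Word: "gather"
Starts with consonant(s) → move to end, add 'ay'
Consonant cluster: "g"
Pig Latin = "athergay"


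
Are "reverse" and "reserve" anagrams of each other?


Word 1: "reverse" → sorted: eeerrsv
Word 2: "reserve" → sorted: eeerrsv
Same letters? eeerrsv == eeerrsv
Anagram = Yes


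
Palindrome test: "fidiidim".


Word: "fidiidim"
Reversed: "midiidif"
Forward == Backward? fidiidim != midiidif
Palindrome = No


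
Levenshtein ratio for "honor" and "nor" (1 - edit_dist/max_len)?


Word 1: "honor" (length 5)
Word 2: "nor" (length 3)
One optimal edit sequence:
  1. delete 'h'  (+1)
  2. delete 'o'  (+1)
  3. keep 'n'
  4. keep 'o'
  5. keep 'r'
Edit distance = 2
Max length = max(5, 3) = 5
Similarity = 1 - 2/5
= 0.6000


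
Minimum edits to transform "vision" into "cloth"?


Word 1: "vision" (length 6)
Word 2: "cloth" (length 5)
One optimal edit sequence (insert/delete/substitute each cost 1):
  1. delete 'v'  (+1)
  2. substitute 'i' -> 'c'  (+1)
  3. substitute 's' -> 'l'  (+1)
  4. substitute 'i' -> 'o'  (+1)
  5. substitute 'o' -> 't'  (+1)
  6. substitute 'n' -> 'h'  (+1)
Total edit operations: 6
Edit distance = 6


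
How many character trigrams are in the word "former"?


Word: "former" (length 6)
Number of 3-grams = length - 3 + 1 = 6 - 3 + 1
= 4


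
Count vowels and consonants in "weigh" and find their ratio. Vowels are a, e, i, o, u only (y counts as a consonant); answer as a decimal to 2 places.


Word: "weigh"
Vowels (a,e,i,o,u): 2
Consonants: 3
Ratio = 2/3
= 0.67


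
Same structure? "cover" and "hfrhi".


Pattern of "cover": [0, 1, 2, 3, 4]
Pattern of "hfrhi": [0, 1, 2, 0, 3]
Patterns do not match
Same pattern = No


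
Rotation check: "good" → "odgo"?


Word: "good", Candidate: "odgo"
Method: check if candidate is substring of word+word
"goodgood" contains "odgo"? Yes
Is rotation = Yes


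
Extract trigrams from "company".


Word: "company" (length 7)
Number of trigrams = 7 - 3 + 1 = 5
  Position 0: "com"
  Position 1: "omp"
  Position 2: "mpa"
  Position 3: "pan"
  Position 4: "any"
Trigrams = "com", "omp", "mpa", "pan", "any"


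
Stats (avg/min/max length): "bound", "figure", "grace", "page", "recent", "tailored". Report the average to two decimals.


Lengths: "bound"=5, "figure"=6, "grace"=5, "page"=4, "recent"=6, "tailored"=8
Sum = 34, Count = 6
Average = 34/6 = 5.67
= avg=5.67, min=4, max=8


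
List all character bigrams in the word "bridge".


Word: "bridge" (length 6)
Number of bigrams = 6 - 2 + 1 = 5
  Position 0: "br"
  Position 1: "ri"
  Position 2: "id"
  Position 3: "dg"
  Position 4: "ge"
Bigrams = "br", "ri", "id", "dg", "ge"


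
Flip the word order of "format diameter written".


Original: "format diameter written"
Words (1..n): format | diameter | written
Reversed (n..1): written | diameter | format
Result = "written diameter format"


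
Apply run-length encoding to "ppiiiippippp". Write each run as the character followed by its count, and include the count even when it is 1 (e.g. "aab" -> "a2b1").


String: "ppiiiippippp"
Scanning for consecutive runs:
  'p' x 2
  'i' x 4
  'p' x 2
  'i' x 1
  'p' x 3
RLE = "p2i4p2i1p3"


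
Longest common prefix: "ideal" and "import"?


Word 1: "ideal"
Word 2: "import"
Comparing from start:
  Pos 0: 'i' == 'i'
  Pos 1: 'd' != 'm' (stop)
LCP = "i" (length 1)


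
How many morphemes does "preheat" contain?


Word: "preheat"
Morphemes: pre- / heat
Each morpheme carries meaning
= 2 morphemes


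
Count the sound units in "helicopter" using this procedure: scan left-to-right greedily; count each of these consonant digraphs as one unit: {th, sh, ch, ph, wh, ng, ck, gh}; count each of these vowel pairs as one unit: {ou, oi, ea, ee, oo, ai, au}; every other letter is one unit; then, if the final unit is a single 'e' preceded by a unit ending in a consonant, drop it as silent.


Word: "helicopter" (10 letters)
Left-to-right scan:
  1. 'h' (letter)
  2. 'e' (letter)
  3. 'l' (letter)
  4. 'i' (letter)
  5. 'c' (letter)
  6. 'o' (letter)
  7. 'p' (letter)
  8. 't' (letter)
  9. 'e' (letter)
  10. 'r' (letter)
Units from scan: 10
Sound units = 10 units


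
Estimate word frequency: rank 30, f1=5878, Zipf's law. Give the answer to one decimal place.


Zipf's law: f(r) = f(1) / r
f(1) = 5878
f(30) = 5878 / 30
= 195.9 occurrences


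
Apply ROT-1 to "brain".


Word: "brain"
Shift: 1
Each letter → (letter + shift) mod 26:
  'b' (1) + 1 = 2 → 'c'
  'r' (17) + 1 = 18 → 's'
  'a' (0) + 1 = 1 → 'b'
  'i' (8) + 1 = 9 → 'j'
  'n' (13) + 1 = 14 → 'o'
Result = "csbjo"


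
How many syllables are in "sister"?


Word: "sister"
Syllable breakdown: sis-ter
Counting: 2 parts
= 2 syllables


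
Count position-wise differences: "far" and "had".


Comparing character by character (same length = 3):
  Pos 0: 'f' vs 'h' !=
  Pos 1: 'a' vs 'a' =
  Pos 2: 'r' vs 'd' !=
Hamming distance = 2


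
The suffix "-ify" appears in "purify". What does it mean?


Suffix: -ify
Example: purify = pure + -ify, with a spelling change
Meaning = to make


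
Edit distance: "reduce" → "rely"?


Word 1: "reduce" (length 6)
Word 2: "rely" (length 4)
One optimal edit sequence (insert/delete/substitute each cost 1):
  1. keep 'r'
  2. keep 'e'
  3. delete 'd'  (+1)
  4. delete 'u'  (+1)
  5. substitute 'c' -> 'l'  (+1)
  6. substitute 'e' -> 'y'  (+1)
Total edit operations: 4
Edit distance = 4


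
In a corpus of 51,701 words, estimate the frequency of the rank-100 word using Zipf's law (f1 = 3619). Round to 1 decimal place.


Zipf's law: f(r) = f(1) / r
f(1) = 3619
f(100) = 3619 / 100
= 36.2 occurrences


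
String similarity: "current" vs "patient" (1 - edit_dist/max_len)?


Word 1: "current" (length 7)
Word 2: "patient" (length 7)
One optimal edit sequence:
  1. substitute 'c' -> 'p'  (+1)
  2. substitute 'u' -> 'a'  (+1)
  3. substitute 'r' -> 't'  (+1)
  4. substitute 'r' -> 'i'  (+1)
  5. keep 'e'
  6. keep 'n'
  7. keep 't'
Edit distance = 4
Max length = max(7, 7) = 7
Similarity = 1 - 4/7
= 0.4286


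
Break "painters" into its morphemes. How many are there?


Word: "painters"
Morphemes: paint + -er + -s
Each morpheme carries meaning
= 3 morphemes


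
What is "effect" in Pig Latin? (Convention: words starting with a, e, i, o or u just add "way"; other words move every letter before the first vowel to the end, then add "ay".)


Word: "effect"
Starts with vowel → add 'way'
Pig Latin = "effectway"


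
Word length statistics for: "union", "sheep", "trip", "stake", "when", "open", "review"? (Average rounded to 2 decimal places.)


Lengths: "union"=5, "sheep"=5, "trip"=4, "stake"=5, "when"=4, "open"=4, "review"=6
Sum = 33, Count = 7
Average = 33/7 = 4.71
= avg=4.71, min=4, max=6


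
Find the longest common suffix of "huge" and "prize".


Word 1: "huge"
Word 2: "prize"
Comparing from end:
  Pos -1: 'e' == 'e'
  Pos -2: 'g' != 'z' (stop)
LCS = "e" (length 1)


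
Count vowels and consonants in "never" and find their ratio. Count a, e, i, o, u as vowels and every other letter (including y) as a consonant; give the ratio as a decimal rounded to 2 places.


Word: "never"
Vowels (a,e,i,o,u): 2
Consonants: 3
Ratio = 2/3
= 0.67


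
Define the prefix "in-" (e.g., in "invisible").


Prefix: in-
Example: invisible = in- + visible
Meaning = not / into


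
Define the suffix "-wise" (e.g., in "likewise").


Suffix: -wise
As in: likewise -> like + -wise
Meaning = in the manner of


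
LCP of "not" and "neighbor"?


Word 1: "not"
Word 2: "neighbor"
Comparing from start:
  Pos 0: 'n' == 'n'
  Pos 1: 'o' != 'e' (stop)
LCP = "n" (length 1)


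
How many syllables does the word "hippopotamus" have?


Word: "hippopotamus"
Syllable breakdown: hip · po · pot · a · mus
Counting: 5 parts
= 5 syllables


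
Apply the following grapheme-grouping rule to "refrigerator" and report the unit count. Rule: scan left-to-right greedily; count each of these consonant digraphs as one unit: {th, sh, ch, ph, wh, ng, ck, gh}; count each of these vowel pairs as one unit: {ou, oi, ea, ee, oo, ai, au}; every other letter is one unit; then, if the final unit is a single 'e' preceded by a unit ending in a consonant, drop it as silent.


Word: "refrigerator" (12 letters)
Left-to-right scan:
  (1) 'r' (letter)
  (2) 'e' (letter)
  (3) 'f' (letter)
  (4) 'r' (letter)
  (5) 'i' (letter)
  (6) 'g' (letter)
  (7) 'e' (letter)
  (8) 'r' (letter)
  (9) 'a' (letter)
  (10) 't' (letter)
  (11) 'o' (letter)
  (12) 'r' (letter)
Units from scan: 12
Sound units = 12 units


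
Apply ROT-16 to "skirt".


Word: "skirt"
Shift: 16
Each letter → (letter + shift) mod 26:
  's' (18) + 16 = 8 → 'i'
  'k' (10) + 16 = 0 → 'a'
  'i' (8) + 16 = 24 → 'y'
  'r' (17) + 16 = 7 → 'h'
  't' (19) + 16 = 9 → 'j'
Result = "iayhj"


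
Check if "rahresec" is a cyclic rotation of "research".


Word: "research", Candidate: "rahresec"
Method: check if candidate is substring of word+word
"researchresearch" contains "rahresec"? No
Is rotation = No


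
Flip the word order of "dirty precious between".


Original: "dirty precious between"
Words (1..n): dirty | precious | between
Reversed (n..1): between | precious | dirty
Result = "between precious dirty"


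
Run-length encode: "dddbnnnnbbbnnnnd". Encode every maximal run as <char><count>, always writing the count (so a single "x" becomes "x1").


String: "dddbnnnnbbbnnnnd"
Scanning for consecutive runs:
  'd' x 3
  'b' x 1
  'n' x 4
  'b' x 3
  'n' x 4
  'd' x 1
RLE = "d3b1n4b3n4d1"


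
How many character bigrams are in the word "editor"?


Word: "editor" (length 6)
Number of 2-grams = length - 2 + 1 = 6 - 2 + 1
= 5


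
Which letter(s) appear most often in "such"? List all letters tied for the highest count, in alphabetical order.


Word: "such"
Letter counts:
  'c': 1
  'h': 1
  's': 1
  'u': 1
Maximum count = 1
Most frequent = 'c', 'h', 's', 'u' (1 time each)


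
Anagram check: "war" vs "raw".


Word 1: "war" → sorted: arw
Word 2: "raw" → sorted: arw
Same letters? arw == arw
Anagram = Yes


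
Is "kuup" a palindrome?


Word: "kuup"
Reversed: "puuk"
Forward == Backward? kuup != puuk
Palindrome = No


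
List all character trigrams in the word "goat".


Word: "goat" (length 4)
Number of trigrams = 4 - 3 + 1 = 2
  Position 0: "goa"
  Position 1: "oat"
Trigrams = "goa", "oat"


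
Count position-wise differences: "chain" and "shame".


Comparing character by character (same length = 5):
  Pos 0: 'c' vs 's' !=
  Pos 1: 'h' vs 'h' =
  Pos 2: 'a' vs 'a' =
  Pos 3: 'i' vs 'm' !=
  Pos 4: 'n' vs 'e' !=
Hamming distance = 3


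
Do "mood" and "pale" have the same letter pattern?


Pattern of "mood": [0, 1, 1, 2]
Pattern of "pale": [0, 1, 2, 3]
Patterns do not match
Same pattern = No


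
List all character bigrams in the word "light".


Word: "light" (length 5)
Number of bigrams = 5 - 2 + 1 = 4
  Position 0: "li"
  Position 1: "ig"
  Position 2: "gh"
  Position 3: "ht"
Bigrams = "li", "ig", "gh", "ht"


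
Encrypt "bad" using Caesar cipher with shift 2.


Word: "bad"
Shift: 2
Each letter → (letter + shift) mod 26:
  'b' (1) + 2 = 3 → 'd'
  'a' (0) + 2 = 2 → 'c'
  'd' (3) + 2 = 5 → 'f'
Result = "dcf"


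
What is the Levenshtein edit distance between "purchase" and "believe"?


Word 1: "purchase" (length 8)
Word 2: "believe" (length 7)
One optimal edit sequence (insert/delete/substitute each cost 1):
  1. delete 'p'  (+1)
  2. substitute 'u' -> 'b'  (+1)
  3. substitute 'r' -> 'e'  (+1)
  4. substitute 'c' -> 'l'  (+1)
  5. substitute 'h' -> 'i'  (+1)
  6. substitute 'a' -> 'e'  (+1)
  7. substitute 's' -> 'v'  (+1)
  8. keep 'e'
Total edit operations: 7
Edit distance = 7


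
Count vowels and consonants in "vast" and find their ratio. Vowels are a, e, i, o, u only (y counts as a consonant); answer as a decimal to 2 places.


Word: "vast"
Vowels (a,e,i,o,u): 1
Consonants: 3
Ratio = 1/3
= 0.33


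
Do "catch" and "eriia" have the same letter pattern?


Pattern of "catch": [0, 1, 2, 0, 3]
Pattern of "eriia": [0, 1, 2, 2, 3]
Patterns do not match
Same pattern = No


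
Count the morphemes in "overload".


Word: "overload"
Morphemes: over- | load
Each morpheme carries meaning
= 2 morphemes


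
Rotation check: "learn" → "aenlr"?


Word: "learn", Candidate: "aenlr"
Method: check if candidate is substring of word+word
"learnlearn" contains "aenlr"? No
Is rotation = No


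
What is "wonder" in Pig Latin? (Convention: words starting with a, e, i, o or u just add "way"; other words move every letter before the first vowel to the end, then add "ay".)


Word: "wonder"
Starts with consonant(s) → move to end, add 'ay'
Consonant cluster: "w"
Pig Latin = "onderway"


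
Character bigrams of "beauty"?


Word: "beauty" (length 6)
Number of bigrams = 6 - 2 + 1 = 5
  Position 0: "be"
  Position 1: "ea"
  Position 2: "au"
  Position 3: "ut"
  Position 4: "ty"
Bigrams = "be", "ea", "au", "ut", "ty"


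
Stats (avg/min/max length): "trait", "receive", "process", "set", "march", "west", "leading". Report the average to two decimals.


Lengths: "trait"=5, "receive"=7, "process"=7, "set"=3, "march"=5, "west"=4, "leading"=7
Sum = 38, Count = 7
Average = 38/7 = 5.43
= avg=5.43, min=3, max=7


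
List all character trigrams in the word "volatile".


Word: "volatile" (length 8)
Number of trigrams = 8 - 3 + 1 = 6
  Position 0: "vol"
  Position 1: "ola"
  Position 2: "lat"
  Position 3: "ati"
  Position 4: "til"
  Position 5: "ile"
Trigrams = "vol", "ola", "lat", "ati", "til", "ile"


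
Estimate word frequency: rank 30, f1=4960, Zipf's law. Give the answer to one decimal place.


Zipf's law: f(r) = f(1) / r
f(1) = 4960
f(30) = 4960 / 30
= 165.3 occurrences


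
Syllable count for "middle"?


Word: "middle"
Syllable breakdown: mid | dle
Counting: 2 parts
= 2 syllables


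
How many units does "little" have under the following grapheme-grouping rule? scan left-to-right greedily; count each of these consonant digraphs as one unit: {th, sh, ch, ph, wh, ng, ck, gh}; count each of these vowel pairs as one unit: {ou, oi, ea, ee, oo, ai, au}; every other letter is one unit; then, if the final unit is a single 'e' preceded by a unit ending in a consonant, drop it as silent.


Word: "little" (6 letters)
Left-to-right scan:
  [1] 'l' (letter)
  [2] 'i' (letter)
  [3] 't' (letter)
  [4] 't' (letter)
  [5] 'l' (letter)
  [6] 'e' (letter)
Units from scan: 6
Final unit is 'e' after a consonant -> drop as silent (-1)
Sound units = 5 units


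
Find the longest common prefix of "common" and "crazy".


Word 1: "common"
Word 2: "crazy"
Comparing from start:
  Pos 0: 'c' == 'c'
  Pos 1: 'o' != 'r' (stop)
LCP = "c" (length 1)


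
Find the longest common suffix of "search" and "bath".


Word 1: "search"
Word 2: "bath"
Comparing from end:
  Pos -1: 'h' == 'h'
  Pos -2: 'c' != 't' (stop)
LCS = "h" (length 1)


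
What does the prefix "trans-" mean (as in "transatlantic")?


Prefix: trans-
As in: transatlantic -> trans- + atlantic
Meaning = across


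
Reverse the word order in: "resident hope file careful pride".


Original: "resident hope file careful pride"
Words (1..n): resident | hope | file | careful | pride
Reversed (n..1): pride | careful | file | hope | resident
Result = "pride careful file hope resident"


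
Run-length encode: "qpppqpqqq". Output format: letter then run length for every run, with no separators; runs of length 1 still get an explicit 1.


String: "qpppqpqqq"
Scanning for consecutive runs:
  'q' x 1
  'p' x 3
  'q' x 1
  'p' x 1
  'q' x 3
RLE = "q1p3q1p1q3"


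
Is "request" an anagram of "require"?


Word 1: "require" → sorted: eeiqrru
Word 2: "request" → sorted: eeqrstu
Same letters? eeiqrru != eeqrstu
Anagram = No


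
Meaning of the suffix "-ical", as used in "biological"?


Suffix: -ical
As in: biological -> biology + -ical, with a spelling change
Meaning = relating to


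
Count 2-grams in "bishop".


Word: "bishop" (length 6)
Number of 2-grams = length - 2 + 1 = 6 - 2 + 1
= 5


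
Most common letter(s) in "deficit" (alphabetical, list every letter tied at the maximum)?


Word: "deficit"
Letter counts:
  'c': 1
  'd': 1
  'e': 1
  'f': 1
  'i': 2
  't': 1
Maximum count = 2
Most frequent = 'i' (2 times each)


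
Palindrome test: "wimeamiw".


Word: "wimeamiw"
Reversed: "wimaemiw"
Forward == Backward? wimeamiw != wimaemiw
Palindrome = No


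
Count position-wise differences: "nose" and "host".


Comparing character by character (same length = 4):
  Pos 0: 'n' vs 'h' !=
  Pos 1: 'o' vs 'o' =
  Pos 2: 's' vs 's' =
  Pos 3: 'e' vs 't' !=
Hamming distance = 2


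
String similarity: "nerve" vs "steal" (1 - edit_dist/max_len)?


Word 1: "nerve" (length 5)
Word 2: "steal" (length 5)
One optimal edit sequence:
  1. substitute 'n' -> 's'  (+1)
  2. substitute 'e' -> 't'  (+1)
  3. substitute 'r' -> 'e'  (+1)
  4. substitute 'v' -> 'a'  (+1)
  5. substitute 'e' -> 'l'  (+1)
Edit distance = 5
Max length = max(5, 5) = 5
Similarity = 1 - 5/5
= 0.0000


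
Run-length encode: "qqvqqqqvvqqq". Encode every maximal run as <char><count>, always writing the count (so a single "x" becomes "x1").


String: "qqvqqqqvvqqq"
Scanning for consecutive runs:
  'q' x 2
  'v' x 1
  'q' x 4
  'v' x 2
  'q' x 3
RLE = "q2v1q4v2q3"


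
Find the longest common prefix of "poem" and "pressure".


Word 1: "poem"
Word 2: "pressure"
Comparing from start:
  Pos 0: 'p' == 'p'
  Pos 1: 'o' != 'r' (stop)
LCP = "p" (length 1)


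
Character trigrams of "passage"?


Word: "passage" (length 7)
Number of trigrams = 7 - 3 + 1 = 5
  Position 0: "pas"
  Position 1: "ass"
  Position 2: "ssa"
  Position 3: "sag"
  Position 4: "age"
Trigrams = "pas", "ass", "ssa", "sag", "age"


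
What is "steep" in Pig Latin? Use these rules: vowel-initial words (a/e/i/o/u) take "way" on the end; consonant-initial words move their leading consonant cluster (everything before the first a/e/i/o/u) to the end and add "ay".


Word: "steep"
Starts with consonant(s) → move to end, add 'ay'
Consonant cluster: "st"
Pig Latin = "eepstay"


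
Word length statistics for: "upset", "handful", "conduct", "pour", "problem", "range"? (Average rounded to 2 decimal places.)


Lengths: "upset"=5, "handful"=7, "conduct"=7, "pour"=4, "problem"=7, "range"=5
Sum = 35, Count = 6
Average = 35/6 = 5.83
= avg=5.83, min=4, max=7


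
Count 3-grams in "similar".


Word: "similar" (length 7)
Number of 3-grams = length - 3 + 1 = 7 - 3 + 1
= 5


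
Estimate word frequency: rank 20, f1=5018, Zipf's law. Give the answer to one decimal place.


Zipf's law: f(r) = f(1) / r
f(1) = 5018
f(20) = 5018 / 20
= 250.9 occurrences


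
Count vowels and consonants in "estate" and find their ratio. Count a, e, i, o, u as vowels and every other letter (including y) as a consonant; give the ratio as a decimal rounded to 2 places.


Word: "estate"
Vowels (a,e,i,o,u): 3
Consonants: 3
Ratio = 3/3
= 1.00


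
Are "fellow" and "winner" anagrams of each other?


Word 1: "fellow" → sorted: efllow
Word 2: "winner" → sorted: einnrw
Same letters? efllow != einnrw
Anagram = No


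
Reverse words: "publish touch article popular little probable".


Original: "publish touch article popular little probable"
Words (1..n): publish | touch | article | popular | little | probable
Reversed (n..1): probable | little | popular | article | touch | publish
Result = "probable little popular article touch publish"


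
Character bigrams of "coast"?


Word: "coast" (length 5)
Number of bigrams = 5 - 2 + 1 = 4
  Position 0: "co"
  Position 1: "oa"
  Position 2: "as"
  Position 3: "st"
Bigrams = "co", "oa", "as", "st"


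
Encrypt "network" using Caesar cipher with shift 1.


Word: "network"
Shift: 1
Each letter → (letter + shift) mod 26:
  'n' (13) + 1 = 14 → 'o'
  'e' (4) + 1 = 5 → 'f'
  't' (19) + 1 = 20 → 'u'
  'w' (22) + 1 = 23 → 'x'
  'o' (14) + 1 = 15 → 'p'
  'r' (17) + 1 = 18 → 's'
  'k' (10) + 1 = 11 → 'l'
Result = "ofuxpsl"


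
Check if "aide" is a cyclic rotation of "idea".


Word: "idea", Candidate: "aide"
Method: check if candidate is substring of word+word
"ideaidea" contains "aide"? Yes
Is rotation = Yes


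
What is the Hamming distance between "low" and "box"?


Comparing character by character (same length = 3):
  Pos 0: 'l' vs 'b' !=
  Pos 1: 'o' vs 'o' =
  Pos 2: 'w' vs 'x' !=
Hamming distance = 2


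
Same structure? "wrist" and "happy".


Pattern of "wrist": [0, 1, 2, 3, 4]
Pattern of "happy": [0, 1, 2, 2, 3]
Patterns do not match
Same pattern = No


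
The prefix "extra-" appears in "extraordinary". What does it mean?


Prefix: extra-
Example: extraordinary (extra- + ordinary)
Meaning = beyond


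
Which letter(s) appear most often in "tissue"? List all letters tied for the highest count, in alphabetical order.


Word: "tissue"
Letter counts:
  'e': 1
  'i': 1
  's': 2
  't': 1
  'u': 1
Maximum count = 2
Most frequent = 's' (2 times each)


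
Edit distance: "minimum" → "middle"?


Word 1: "minimum" (length 7)
Word 2: "middle" (length 6)
One optimal edit sequence (insert/delete/substitute each cost 1):
  1. keep 'm'
  2. keep 'i'
  3. delete 'n'  (+1)
  4. substitute 'i' -> 'd'  (+1)
  5. substitute 'm' -> 'd'  (+1)
  6. substitute 'u' -> 'l'  (+1)
  7. substitute 'm' -> 'e'  (+1)
Total edit operations: 5
Edit distance = 5


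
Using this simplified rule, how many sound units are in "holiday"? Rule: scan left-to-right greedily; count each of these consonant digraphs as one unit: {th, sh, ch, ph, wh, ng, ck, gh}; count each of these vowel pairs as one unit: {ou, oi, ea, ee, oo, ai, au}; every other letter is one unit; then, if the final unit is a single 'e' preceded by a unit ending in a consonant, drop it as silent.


Word: "holiday" (7 letters)
Left-to-right scan:
  (1) 'h' (letter)
  (2) 'o' (letter)
  (3) 'l' (letter)
  (4) 'i' (letter)
  (5) 'd' (letter)
  (6) 'a' (letter)
  (7) 'y' (letter)
Units from scan: 7
Sound units = 7 units


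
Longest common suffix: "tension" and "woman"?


Word 1: "tension"
Word 2: "woman"
Comparing from end:
  Pos -1: 'n' == 'n'
  Pos -2: 'o' != 'a' (stop)
LCS = "n" (length 1)


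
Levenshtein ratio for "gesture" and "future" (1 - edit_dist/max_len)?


Word 1: "gesture" (length 7)
Word 2: "future" (length 6)
One optimal edit sequence:
  1. delete 'g'  (+1)
  2. substitute 'e' -> 'f'  (+1)
  3. substitute 's' -> 'u'  (+1)
  4. keep 't'
  5. keep 'u'
  6. keep 'r'
  7. keep 'e'
Edit distance = 3
Max length = max(7, 6) = 7
Similarity = 1 - 3/7
= 0.5714


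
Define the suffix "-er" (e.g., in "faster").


Suffix: -er
Example: faster = fast + -er
Meaning = one who / more


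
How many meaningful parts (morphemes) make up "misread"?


Word: "misread"
Morphemes: mis- + read
Each morpheme carries meaning
= 2 morphemes


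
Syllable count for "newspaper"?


Word: "newspaper"
Syllable breakdown: news | pa | per
Counting: 3 parts
= 3 syllables


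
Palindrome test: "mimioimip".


Word: "mimioimip"
Reversed: "pimioimim"
Forward == Backward? mimioimip != pimioimim
Palindrome = No


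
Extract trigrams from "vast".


Word: "vast" (length 4)
Number of trigrams = 4 - 3 + 1 = 2
  Position 0: "vas"
  Position 1: "ast"
Trigrams = "vas", "ast"


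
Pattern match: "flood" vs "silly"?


Pattern of "flood": [0, 1, 2, 2, 3]
Pattern of "silly": [0, 1, 2, 2, 3]
Patterns match
Same pattern = Yes


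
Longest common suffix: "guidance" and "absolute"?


Word 1: "guidance"
Word 2: "absolute"
Comparing from end:
  Pos -1: 'e' == 'e'
  Pos -2: 'c' != 't' (stop)
LCS = "e" (length 1)


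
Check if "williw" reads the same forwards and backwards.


Word: "williw"
Reversed: "williw"
Forward == Backward? williw == williw
Palindrome = Yes


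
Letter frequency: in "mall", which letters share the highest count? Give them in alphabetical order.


Word: "mall"
Letter counts:
  'a': 1
  'l': 2
  'm': 1
Maximum count = 2
Most frequent = 'l' (2 times each)


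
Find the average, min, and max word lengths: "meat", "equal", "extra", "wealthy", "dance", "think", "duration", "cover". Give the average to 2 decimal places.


Lengths: "meat"=4, "equal"=5, "extra"=5, "wealthy"=7, "dance"=5, "think"=5, "duration"=8, "cover"=5
Sum = 44, Count = 8
Average = 44/8 = 5.50
= avg=5.50, min=4, max=8


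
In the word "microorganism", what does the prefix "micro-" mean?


Prefix: micro-
As in: microorganism -> micro- + organism
Meaning = small


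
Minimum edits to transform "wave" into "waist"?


Word 1: "wave" (length 4)
Word 2: "waist" (length 5)
One optimal edit sequence (insert/delete/substitute each cost 1):
  1. keep 'w'
  2. keep 'a'
  3. insert 'i'  (+1)
  4. substitute 'v' -> 's'  (+1)
  5. substitute 'e' -> 't'  (+1)
Total edit operations: 3
Edit distance = 3


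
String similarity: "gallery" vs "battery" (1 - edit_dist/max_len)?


Word 1: "gallery" (length 7)
Word 2: "battery" (length 7)
One optimal edit sequence:
  1. substitute 'g' -> 'b'  (+1)
  2. keep 'a'
  3. substitute 'l' -> 't'  (+1)
  4. substitute 'l' -> 't'  (+1)
  5. keep 'e'
  6. keep 'r'
  7. keep 'y'
Edit distance = 3
Max length = max(7, 7) = 7
Similarity = 1 - 3/7
= 0.5714


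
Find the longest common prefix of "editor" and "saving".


Word 1: "editor"
Word 2: "saving"
Comparing from start:
  Pos 0: 'e' != 's' (stop)
LCP = "" (length 0)


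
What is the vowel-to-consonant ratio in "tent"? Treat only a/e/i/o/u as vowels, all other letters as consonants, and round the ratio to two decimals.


Word: "tent"
Vowels (a,e,i,o,u): 1
Consonants: 3
Ratio = 1/3
= 0.33


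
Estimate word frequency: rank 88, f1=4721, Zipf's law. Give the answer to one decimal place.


Zipf's law: f(r) = f(1) / r
f(1) = 4721
f(88) = 4721 / 88
= 53.6 occurrences


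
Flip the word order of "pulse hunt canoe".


Original: "pulse hunt canoe"
Words (1..n): pulse | hunt | canoe
Reversed (n..1): canoe | hunt | pulse
Result = "canoe hunt pulse"


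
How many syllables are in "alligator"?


Word: "alligator"
Syllable breakdown: al / li / ga / tor
Counting: 4 parts
= 4 syllables


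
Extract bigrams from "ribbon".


Word: "ribbon" (length 6)
Number of bigrams = 6 - 2 + 1 = 5
  Position 0: "ri"
  Position 1: "ib"
  Position 2: "bb"
  Position 3: "bo"
  Position 4: "on"
Bigrams = "ri", "ib", "bb", "bo", "on"


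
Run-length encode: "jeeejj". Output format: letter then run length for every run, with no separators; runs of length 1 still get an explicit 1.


String: "jeeejj"
Scanning for consecutive runs:
  'j' x 1
  'e' x 3
  'j' x 2
RLE = "j1e3j2"


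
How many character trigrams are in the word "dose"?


Word: "dose" (length 4)
Number of 3-grams = length - 3 + 1 = 4 - 3 + 1
= 2


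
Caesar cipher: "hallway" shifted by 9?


Word: "hallway"
Shift: 9
Each letter → (letter + shift) mod 26:
  'h' (7) + 9 = 16 → 'q'
  'a' (0) + 9 = 9 → 'j'
  'l' (11) + 9 = 20 → 'u'
  'l' (11) + 9 = 20 → 'u'
  'w' (22) + 9 = 5 → 'f'
  'a' (0) + 9 = 9 → 'j'
  'y' (24) + 9 = 7 → 'h'
Result = "qjuufjh"


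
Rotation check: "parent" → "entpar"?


Word: "parent", Candidate: "entpar"
Method: check if candidate is substring of word+word
"parentparent" contains "entpar"? Yes
Is rotation = Yes


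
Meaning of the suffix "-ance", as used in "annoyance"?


Suffix: -ance
As in: annoyance -> annoy + -ance
Meaning = state of


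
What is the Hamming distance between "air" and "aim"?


Comparing character by character (same length = 3):
  Pos 0: 'a' vs 'a' =
  Pos 1: 'i' vs 'i' =
  Pos 2: 'r' vs 'm' !=
Hamming distance = 1


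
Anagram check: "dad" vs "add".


Word 1: "dad" → sorted: add
Word 2: "add" → sorted: add
Same letters? add == add
Anagram = Yes


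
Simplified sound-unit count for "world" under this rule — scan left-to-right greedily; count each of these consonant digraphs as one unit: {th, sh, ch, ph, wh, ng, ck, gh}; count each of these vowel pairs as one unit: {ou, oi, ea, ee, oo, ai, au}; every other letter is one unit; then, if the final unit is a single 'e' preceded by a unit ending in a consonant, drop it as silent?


Word: "world" (5 letters)
Left-to-right scan:
  [1] 'w' (letter)
  [2] 'o' (letter)
  [3] 'r' (letter)
  [4] 'l' (letter)
  [5] 'd' (letter)
Units from scan: 5
Sound units = 5 units


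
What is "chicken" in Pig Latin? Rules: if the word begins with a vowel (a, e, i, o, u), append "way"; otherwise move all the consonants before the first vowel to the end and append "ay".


Word: "chicken"
Starts with consonant(s) → move to end, add 'ay'
Consonant cluster: "ch"
Pig Latin = "ickenchay"


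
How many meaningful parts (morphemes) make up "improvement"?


Word: "improvement"
Morphemes: improve | -ment
Each morpheme carries meaning
= 2 morphemes


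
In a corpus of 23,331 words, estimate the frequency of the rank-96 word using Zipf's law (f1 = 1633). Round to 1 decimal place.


Zipf's law: f(r) = f(1) / r
f(1) = 1633
f(96) = 1633 / 96
= 17.0 occurrences


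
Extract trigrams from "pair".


Word: "pair" (length 4)
Number of trigrams = 4 - 3 + 1 = 2
  Position 0: "pai"
  Position 1: "air"
Trigrams = "pai", "air"


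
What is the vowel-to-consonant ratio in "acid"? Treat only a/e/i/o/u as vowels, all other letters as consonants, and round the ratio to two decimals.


Word: "acid"
Vowels (a,e,i,o,u): 2
Consonants: 2
Ratio = 2/2
= 1.00


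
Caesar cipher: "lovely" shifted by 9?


Word: "lovely"
Shift: 9
Each letter → (letter + shift) mod 26:
  'l' (11) + 9 = 20 → 'u'
  'o' (14) + 9 = 23 → 'x'
  'v' (21) + 9 = 4 → 'e'
  'e' (4) + 9 = 13 → 'n'
  'l' (11) + 9 = 20 → 'u'
  'y' (24) + 9 = 7 → 'h'
Result = "uxenuh"


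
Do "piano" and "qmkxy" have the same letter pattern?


Pattern of "piano": [0, 1, 2, 3, 4]
Pattern of "qmkxy": [0, 1, 2, 3, 4]
Patterns match
Same pattern = Yes


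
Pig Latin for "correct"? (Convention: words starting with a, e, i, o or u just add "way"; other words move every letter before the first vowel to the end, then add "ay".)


Word: "correct"
Starts with consonant(s) → move to end, add 'ay'
Consonant cluster: "c"
Pig Latin = "orrectcay"


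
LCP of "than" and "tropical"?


Word 1: "than"
Word 2: "tropical"
Comparing from start:
  Pos 0: 't' == 't'
  Pos 1: 'h' != 'r' (stop)
LCP = "t" (length 1)


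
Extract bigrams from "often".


Word: "often" (length 5)
Number of bigrams = 5 - 2 + 1 = 4
  Position 0: "of"
  Position 1: "ft"
  Position 2: "te"
  Position 3: "en"
Bigrams = "of", "ft", "te", "en"


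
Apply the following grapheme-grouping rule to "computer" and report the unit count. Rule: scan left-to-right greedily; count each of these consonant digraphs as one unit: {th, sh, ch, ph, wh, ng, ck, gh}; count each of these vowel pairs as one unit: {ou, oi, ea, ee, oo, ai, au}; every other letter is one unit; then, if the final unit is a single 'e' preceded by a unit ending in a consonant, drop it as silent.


Word: "computer" (8 letters)
Left-to-right scan:
  [1] 'c' (letter)
  [2] 'o' (letter)
  [3] 'm' (letter)
  [4] 'p' (letter)
  [5] 'u' (letter)
  [6] 't' (letter)
  [7] 'e' (letter)
  [8] 'r' (letter)
Units from scan: 8
Sound units = 8 units


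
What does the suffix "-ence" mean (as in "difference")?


Suffix: -ence
As in: difference -> differ + -ence
Meaning = state of


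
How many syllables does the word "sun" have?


Word: "sun"
Syllable breakdown: sun
Counting: 1 part
= 1 syllable


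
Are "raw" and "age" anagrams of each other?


Word 1: "raw" → sorted: arw
Word 2: "age" → sorted: aeg
Same letters? arw != aeg
Anagram = No
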